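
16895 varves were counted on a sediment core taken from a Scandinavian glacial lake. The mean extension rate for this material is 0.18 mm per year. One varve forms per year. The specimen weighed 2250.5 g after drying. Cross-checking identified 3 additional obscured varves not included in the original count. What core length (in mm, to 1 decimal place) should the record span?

3041.6 mm

Adjusted count: 16895 + 3 = 16898 varves.
Predicted length = 0.18 mm/year × 16898 years = 3041.6 mm.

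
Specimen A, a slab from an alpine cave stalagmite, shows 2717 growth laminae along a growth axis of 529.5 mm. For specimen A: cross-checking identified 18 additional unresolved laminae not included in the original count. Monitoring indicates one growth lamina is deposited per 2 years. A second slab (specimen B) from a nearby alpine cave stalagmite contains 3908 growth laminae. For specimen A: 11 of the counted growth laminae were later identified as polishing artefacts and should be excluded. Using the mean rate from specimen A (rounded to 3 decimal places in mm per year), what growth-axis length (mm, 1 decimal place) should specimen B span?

758.2 mm

Specimen A: after corrections the count is 2717 − 11 + 18 = 2724 growth laminae.
Specimen A: 2724 growth laminae at 2 years each span 2724 × 2 = 5448 years.
A: 529.5 mm over 5448 years gives 529.5 / 5448 ≈ 0.097 mm/year.
Specimen B: at 2 years per growth lamina, 3908 × 2 = 7816 years. B's length ≈ 0.097 × 7816 = 758.2 mm.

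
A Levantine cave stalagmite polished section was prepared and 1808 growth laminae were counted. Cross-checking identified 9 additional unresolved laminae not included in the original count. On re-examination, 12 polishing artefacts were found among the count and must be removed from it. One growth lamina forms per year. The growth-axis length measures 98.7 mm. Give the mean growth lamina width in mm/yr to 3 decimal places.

After corrections the count is 1808 − 12 + 9 = 1805 growth laminae.
Mean rate = 98.7 mm / 1805 years ≈ 0.055 mm/yr.

0.055 mm/yr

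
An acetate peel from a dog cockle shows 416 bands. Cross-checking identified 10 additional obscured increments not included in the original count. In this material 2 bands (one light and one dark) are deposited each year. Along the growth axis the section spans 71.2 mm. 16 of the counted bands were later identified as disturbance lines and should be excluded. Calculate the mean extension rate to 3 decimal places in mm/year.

0.347 mm/year

After corrections the count is 416 − 16 + 10 = 410 bands.
With 2 bands per year, 410 / 2 = 205 years.
Mean rate = 71.2 mm / 205 years ≈ 0.347 mm/year.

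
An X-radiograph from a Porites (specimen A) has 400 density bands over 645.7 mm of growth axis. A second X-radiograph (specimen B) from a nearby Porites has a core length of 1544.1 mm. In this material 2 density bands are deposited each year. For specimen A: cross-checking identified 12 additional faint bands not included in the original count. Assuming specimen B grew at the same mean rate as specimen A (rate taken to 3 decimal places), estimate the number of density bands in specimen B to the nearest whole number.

985 density bands

Specimen A: true density band count = 400 + 12 = 412.
Specimen A: 412 density bands at 2 per year is 412 / 2 = 206 years.
A: 645.7 mm over 206 years gives 645.7 / 206 ≈ 3.134 mm/yr.
Specimen B: 1544.1 mm / 3.134 mm per year = 492.69 years; at 2 density bands per year that is 492.69 × 2 ≈ 985 density bands.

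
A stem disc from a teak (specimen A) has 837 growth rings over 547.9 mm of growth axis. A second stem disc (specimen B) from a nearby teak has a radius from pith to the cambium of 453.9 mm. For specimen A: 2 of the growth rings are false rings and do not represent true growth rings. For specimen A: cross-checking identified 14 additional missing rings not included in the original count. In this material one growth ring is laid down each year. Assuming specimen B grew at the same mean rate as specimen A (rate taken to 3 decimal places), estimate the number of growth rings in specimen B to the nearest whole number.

Specimen A: after corrections the count is 837 − 2 + 14 = 849 growth rings.
A: Extension rate ≈ 547.9 / 849 = 0.645 mm/yr.
For B, 453.9 / 0.645 = 703.72 years ≈ 704 growth rings.

704 growth rings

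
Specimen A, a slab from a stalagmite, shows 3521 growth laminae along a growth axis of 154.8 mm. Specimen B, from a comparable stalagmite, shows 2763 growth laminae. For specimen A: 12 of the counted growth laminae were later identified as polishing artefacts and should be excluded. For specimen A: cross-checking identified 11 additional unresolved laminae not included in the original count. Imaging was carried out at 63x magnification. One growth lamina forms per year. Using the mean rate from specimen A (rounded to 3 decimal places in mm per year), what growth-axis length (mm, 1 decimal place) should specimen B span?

121.6 mm

Specimen A: true growth lamina count = 3521 − 12 + 11 = 3520.
A: Mean rate = 154.8 mm / 3520 years ≈ 0.044 mm/year.
For B, 0.044 mm/year × 2763 years = 121.6 mm.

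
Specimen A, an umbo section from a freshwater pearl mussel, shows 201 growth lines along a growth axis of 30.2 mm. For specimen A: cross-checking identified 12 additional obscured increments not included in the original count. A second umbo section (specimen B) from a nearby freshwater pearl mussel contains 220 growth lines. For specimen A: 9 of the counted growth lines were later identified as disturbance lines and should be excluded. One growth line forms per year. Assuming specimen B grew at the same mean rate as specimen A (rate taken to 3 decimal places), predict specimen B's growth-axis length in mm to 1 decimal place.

Specimen A: true growth line count = 201 − 9 + 12 = 204.
A: Mean rate = 30.2 mm / 204 years ≈ 0.148 mm/yr.
B's length ≈ 0.148 × 220 = 32.6 mm.

32.6 mm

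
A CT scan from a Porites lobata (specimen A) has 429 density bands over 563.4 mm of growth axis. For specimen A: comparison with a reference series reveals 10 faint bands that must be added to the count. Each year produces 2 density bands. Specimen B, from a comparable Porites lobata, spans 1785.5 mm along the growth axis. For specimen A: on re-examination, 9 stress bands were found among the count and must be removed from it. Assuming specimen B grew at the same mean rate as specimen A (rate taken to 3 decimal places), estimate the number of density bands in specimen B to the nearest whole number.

1363 density bands

Specimen A: adjusted count: 429 − 9 + 10 = 430 density bands.
Specimen A: dividing by 2 density bands per year: 430 / 2 = 215 years.
A: Extension rate ≈ 563.4 / 215 = 2.620 mm/year.
Specimen B: 1785.5 mm / 2.620 mm per year = 681.49 years; at 2 density bands per year that is 681.49 × 2 ≈ 1363 density bands.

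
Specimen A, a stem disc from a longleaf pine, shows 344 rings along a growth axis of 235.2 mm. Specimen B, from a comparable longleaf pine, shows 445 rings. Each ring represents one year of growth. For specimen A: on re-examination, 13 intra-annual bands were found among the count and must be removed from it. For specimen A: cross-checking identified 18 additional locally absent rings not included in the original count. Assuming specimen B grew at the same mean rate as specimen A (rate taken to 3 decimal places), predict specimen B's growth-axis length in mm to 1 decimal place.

299.9 mm

Specimen A: correcting the raw count gives 344 − 13 + 18 = 349 true rings.
A: Mean rate = 235.2 mm / 349 years ≈ 0.674 mm per year.
For B, 0.674 mm/year × 445 years = 299.9 mm.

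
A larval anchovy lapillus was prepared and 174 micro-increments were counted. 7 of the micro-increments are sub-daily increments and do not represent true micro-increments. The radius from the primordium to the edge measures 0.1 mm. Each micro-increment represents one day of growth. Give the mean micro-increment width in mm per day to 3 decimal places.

Adjusted count: 174 − 7 = 167 micro-increments.
Mean rate = 0.1 mm / 167 days ≈ 0.001 mm per day.

0.001 mm per day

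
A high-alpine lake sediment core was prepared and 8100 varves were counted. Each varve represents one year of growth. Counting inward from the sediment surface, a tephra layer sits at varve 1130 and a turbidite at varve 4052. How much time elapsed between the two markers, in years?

4052 − 1130 = 2922 varves lie between the two events.
One varve per year makes the interval 2922 years.

2922 years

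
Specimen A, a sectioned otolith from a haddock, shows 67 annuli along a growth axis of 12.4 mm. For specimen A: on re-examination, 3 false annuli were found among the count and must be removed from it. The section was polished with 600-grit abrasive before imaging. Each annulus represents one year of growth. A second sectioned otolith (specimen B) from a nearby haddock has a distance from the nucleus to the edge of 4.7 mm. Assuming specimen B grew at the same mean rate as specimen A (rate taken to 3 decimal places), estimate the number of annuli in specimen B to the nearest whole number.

Specimen A: adjusted count: 67 − 3 = 64 annuli.
A: 12.4 mm over 64 years gives 12.4 / 64 ≈ 0.194 mm per year.
For B, 4.7 / 0.194 = 24.23 years ≈ 24 annuli.

24 annuli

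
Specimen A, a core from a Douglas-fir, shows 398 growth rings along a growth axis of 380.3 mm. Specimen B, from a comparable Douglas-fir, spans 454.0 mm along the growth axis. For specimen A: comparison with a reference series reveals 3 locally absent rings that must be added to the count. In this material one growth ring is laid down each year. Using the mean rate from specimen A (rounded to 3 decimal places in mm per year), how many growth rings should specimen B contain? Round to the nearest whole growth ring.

479 growth rings

Specimen A: adjusted count: 398 + 3 = 401 growth rings.
A: Extension rate ≈ 380.3 / 401 = 0.948 mm per year.
For B, 454.0 / 0.948 = 478.90 years ≈ 479 growth rings.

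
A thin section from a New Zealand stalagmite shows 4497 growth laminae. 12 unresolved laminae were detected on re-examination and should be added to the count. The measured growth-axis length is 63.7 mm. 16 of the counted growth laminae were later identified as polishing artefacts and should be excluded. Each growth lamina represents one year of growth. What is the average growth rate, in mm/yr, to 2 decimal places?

0.01 mm/yr

Correcting the raw count gives 4497 − 16 + 12 = 4493 true growth laminae.
Extension rate ≈ 63.7 / 4493 = 0.01 mm/yr.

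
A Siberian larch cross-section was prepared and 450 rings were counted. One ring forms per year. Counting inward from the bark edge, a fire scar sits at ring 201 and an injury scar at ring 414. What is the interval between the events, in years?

213 years

Separation: 414 − 201 = 213 rings.
One ring per year makes the interval 213 years.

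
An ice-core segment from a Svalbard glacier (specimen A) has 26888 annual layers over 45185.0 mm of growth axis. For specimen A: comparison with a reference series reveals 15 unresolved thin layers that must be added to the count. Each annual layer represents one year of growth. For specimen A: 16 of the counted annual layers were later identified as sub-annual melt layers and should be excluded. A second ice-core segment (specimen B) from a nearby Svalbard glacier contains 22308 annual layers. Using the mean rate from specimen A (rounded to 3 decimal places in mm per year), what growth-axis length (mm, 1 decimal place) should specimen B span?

37499.7 mm

Specimen A: correcting the raw count gives 26888 − 16 + 15 = 26887 true annual layers.
A: 45185.0 mm over 26887 years gives 45185.0 / 26887 ≈ 1.681 mm/yr.
For B, 1.681 mm/year × 22308 years = 37499.7 mm.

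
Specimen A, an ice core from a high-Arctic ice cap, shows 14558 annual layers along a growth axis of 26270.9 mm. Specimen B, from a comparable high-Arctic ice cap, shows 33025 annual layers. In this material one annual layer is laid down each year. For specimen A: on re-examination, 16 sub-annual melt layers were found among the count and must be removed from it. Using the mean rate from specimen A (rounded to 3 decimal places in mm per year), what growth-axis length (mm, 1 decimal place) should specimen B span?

Specimen A: adjusted count: 14558 − 16 = 14542 annual layers.
A: 26270.9 mm over 14542 years gives 26270.9 / 14542 ≈ 1.807 mm/yr.
For B, 1.807 mm/year × 33025 years = 59676.2 mm.

59676.2 mm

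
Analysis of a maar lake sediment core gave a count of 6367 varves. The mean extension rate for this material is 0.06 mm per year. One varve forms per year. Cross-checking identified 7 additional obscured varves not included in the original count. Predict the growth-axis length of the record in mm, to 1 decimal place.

382.4 mm

True varve count = 6367 + 7 = 6374.
Length ≈ 0.06 × 6374 = 382.4 mm.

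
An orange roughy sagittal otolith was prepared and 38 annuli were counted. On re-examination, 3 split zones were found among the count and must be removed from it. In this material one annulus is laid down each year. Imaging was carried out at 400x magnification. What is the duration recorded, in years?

After corrections the count is 38 − 3 = 35 annuli.
With a one-to-one annulus periodicity this is 35 years.

35 years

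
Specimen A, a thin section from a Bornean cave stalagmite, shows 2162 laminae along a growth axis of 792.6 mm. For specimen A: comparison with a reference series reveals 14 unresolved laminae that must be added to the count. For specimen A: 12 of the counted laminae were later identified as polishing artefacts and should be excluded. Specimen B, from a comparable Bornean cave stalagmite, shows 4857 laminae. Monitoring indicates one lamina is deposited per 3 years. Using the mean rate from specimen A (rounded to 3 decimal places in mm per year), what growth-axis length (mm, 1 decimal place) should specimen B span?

Specimen A: correcting the raw count gives 2162 − 12 + 14 = 2164 true laminae.
Specimen A: 2164 laminae at 3 years each span 2164 × 3 = 6492 years.
A: 792.6 mm over 6492 years gives 792.6 / 6492 ≈ 0.122 mm/yr.
Specimen B: 4857 laminae at 3 years each span 4857 × 3 = 14571 years. B's length ≈ 0.122 × 14571 = 1777.7 mm.

1777.7 mm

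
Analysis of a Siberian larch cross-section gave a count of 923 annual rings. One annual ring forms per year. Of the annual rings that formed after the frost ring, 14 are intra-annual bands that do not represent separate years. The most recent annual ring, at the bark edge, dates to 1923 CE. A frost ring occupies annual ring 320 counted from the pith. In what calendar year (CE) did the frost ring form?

1334 CE

923 − 320 = 603 annual rings lie beyond the frost ring toward the bark edge.
Removing the 14 false annual rings leaves 603 − 14 = 589 true annual rings beyond the frost ring.
The annual ring at the bark edge is 1923 CE, so the frost ring dates to 1923 − 589 = 1334 CE.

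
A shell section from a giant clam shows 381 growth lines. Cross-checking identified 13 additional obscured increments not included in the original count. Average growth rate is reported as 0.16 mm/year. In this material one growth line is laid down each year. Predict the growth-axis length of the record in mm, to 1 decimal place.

63.0 mm

Correcting the raw count gives 381 + 13 = 394 true growth lines.
Length ≈ 0.16 × 394 = 63.0 mm.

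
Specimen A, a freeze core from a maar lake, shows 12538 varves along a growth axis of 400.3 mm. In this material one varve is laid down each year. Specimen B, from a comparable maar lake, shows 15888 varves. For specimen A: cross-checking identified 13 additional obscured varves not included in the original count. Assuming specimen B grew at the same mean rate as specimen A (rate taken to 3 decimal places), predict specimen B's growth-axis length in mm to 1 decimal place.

Specimen A: true varve count = 12538 + 13 = 12551.
A: Mean rate = 400.3 mm / 12551 years ≈ 0.032 mm per year.
For B, 0.032 mm/year × 15888 years = 508.4 mm.

508.4 mm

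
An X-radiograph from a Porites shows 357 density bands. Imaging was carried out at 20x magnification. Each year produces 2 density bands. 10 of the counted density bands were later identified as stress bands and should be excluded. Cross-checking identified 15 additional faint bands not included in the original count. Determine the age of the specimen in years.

After corrections the count is 357 − 10 + 15 = 362 density bands.
With 2 density bands per year, 362 / 2 = 181 years.

181 yr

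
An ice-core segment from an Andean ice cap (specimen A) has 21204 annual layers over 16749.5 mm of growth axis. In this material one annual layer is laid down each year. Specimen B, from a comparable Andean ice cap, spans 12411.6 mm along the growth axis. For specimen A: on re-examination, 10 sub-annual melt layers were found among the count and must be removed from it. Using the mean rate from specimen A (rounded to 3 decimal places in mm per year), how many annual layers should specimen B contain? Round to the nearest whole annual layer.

15711 annual layers

Specimen A: true annual layer count = 21204 − 10 = 21194.
A: 16749.5 mm over 21194 years gives 16749.5 / 21194 ≈ 0.790 mm/year.
For B, 12411.6 / 0.790 = 15710.89 years ≈ 15711 annual layers.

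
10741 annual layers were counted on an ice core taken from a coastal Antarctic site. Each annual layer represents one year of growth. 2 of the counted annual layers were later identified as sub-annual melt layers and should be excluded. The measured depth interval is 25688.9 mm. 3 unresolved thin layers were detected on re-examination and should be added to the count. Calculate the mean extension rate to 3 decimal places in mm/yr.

2.391 mm/yr

After corrections the count is 10741 − 2 + 3 = 10742 annual layers.
Mean rate = 25688.9 mm / 10742 years ≈ 2.391 mm/yr.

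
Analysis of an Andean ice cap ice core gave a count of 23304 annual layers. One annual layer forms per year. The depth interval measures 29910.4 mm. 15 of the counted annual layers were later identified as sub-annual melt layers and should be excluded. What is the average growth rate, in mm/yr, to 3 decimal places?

1.284 mm/yr

Adjusted count: 23304 − 15 = 23289 annual layers.
Extension rate ≈ 29910.4 / 23289 = 1.284 mm/yr.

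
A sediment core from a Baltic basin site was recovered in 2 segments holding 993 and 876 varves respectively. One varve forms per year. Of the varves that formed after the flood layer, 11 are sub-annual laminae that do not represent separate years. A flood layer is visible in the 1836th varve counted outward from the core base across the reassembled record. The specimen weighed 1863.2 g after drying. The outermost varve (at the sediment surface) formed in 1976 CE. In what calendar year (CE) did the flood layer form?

Total varves = 993 + 876 = 1869.
1869 − 1836 = 33 varves lie beyond the flood layer toward the sediment surface.
Excluding 11 false varves: 33 − 11 = 22.
1976 − 22 = 1954 CE.

1954 CE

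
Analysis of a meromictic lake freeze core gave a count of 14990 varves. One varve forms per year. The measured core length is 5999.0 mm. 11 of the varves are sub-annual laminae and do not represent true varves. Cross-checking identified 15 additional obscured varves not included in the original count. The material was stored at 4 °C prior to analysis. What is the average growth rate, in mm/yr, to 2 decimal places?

True varve count = 14990 − 11 + 15 = 14994.
Mean rate = 5999.0 mm / 14994 years ≈ 0.40 mm/yr.

0.40 mm/yr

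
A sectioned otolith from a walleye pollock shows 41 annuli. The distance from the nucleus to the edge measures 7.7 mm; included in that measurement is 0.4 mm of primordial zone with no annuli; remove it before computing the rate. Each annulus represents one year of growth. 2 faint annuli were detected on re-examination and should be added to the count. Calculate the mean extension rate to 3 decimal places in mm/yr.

True annulus count = 41 + 2 = 43.
Net length = 7.7 − 0.4 = 7.3 mm.
Extension rate ≈ 7.3 / 43 = 0.170 mm/yr.

0.170 mm/yr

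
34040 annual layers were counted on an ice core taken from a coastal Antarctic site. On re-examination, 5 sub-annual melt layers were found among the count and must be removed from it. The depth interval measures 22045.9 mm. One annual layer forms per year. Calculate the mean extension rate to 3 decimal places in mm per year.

True annual layer count = 34040 − 5 = 34035.
Mean rate = 22045.9 mm / 34035 years ≈ 0.648 mm per year.

0.648 mm per year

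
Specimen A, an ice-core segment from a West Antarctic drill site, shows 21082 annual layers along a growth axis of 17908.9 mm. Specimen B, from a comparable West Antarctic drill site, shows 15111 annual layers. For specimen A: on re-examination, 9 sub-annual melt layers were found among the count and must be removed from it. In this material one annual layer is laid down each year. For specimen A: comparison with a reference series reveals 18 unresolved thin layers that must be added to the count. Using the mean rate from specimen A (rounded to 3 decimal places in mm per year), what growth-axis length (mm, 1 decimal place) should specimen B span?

12829.2 mm

Specimen A: adjusted count: 21082 − 9 + 18 = 21091 annual layers.
A: Extension rate ≈ 17908.9 / 21091 = 0.849 mm/year.
For B, 0.849 mm/year × 15111 years = 12829.2 mm.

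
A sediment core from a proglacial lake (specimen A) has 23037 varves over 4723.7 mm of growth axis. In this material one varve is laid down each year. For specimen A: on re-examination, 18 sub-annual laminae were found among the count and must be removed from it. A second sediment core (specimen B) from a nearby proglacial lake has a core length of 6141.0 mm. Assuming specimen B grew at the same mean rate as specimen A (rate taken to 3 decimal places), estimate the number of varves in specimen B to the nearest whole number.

29956 varves

Specimen A: true varve count = 23037 − 18 = 23019.
A: Mean rate = 4723.7 mm / 23019 years ≈ 0.205 mm per year.
B spans 6141.0 / 0.205 = 29956.10 years ≈ 29956 varves.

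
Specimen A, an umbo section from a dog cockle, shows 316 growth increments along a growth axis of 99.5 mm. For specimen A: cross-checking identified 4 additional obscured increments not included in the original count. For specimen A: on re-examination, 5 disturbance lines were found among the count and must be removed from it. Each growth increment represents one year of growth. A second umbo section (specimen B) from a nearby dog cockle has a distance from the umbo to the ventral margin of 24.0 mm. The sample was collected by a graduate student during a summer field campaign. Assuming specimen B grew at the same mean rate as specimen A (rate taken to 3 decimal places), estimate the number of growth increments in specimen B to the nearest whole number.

Specimen A: correcting the raw count gives 316 − 5 + 4 = 315 true growth increments.
A: Extension rate ≈ 99.5 / 315 = 0.316 mm/yr.
For B, 24.0 / 0.316 = 75.95 years ≈ 76 growth increments.

76 growth increments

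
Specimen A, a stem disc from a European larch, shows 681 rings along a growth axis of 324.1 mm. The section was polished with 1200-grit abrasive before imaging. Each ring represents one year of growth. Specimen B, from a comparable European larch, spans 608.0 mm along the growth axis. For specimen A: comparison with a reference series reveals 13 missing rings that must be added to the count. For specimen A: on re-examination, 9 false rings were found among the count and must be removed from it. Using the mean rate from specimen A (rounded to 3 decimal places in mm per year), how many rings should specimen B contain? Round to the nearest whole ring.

1285 rings

Specimen A: correcting the raw count gives 681 − 9 + 13 = 685 true rings.
A: Mean rate = 324.1 mm / 685 years ≈ 0.473 mm per year.
For B, 608.0 / 0.473 = 1285.41 years ≈ 1285 rings.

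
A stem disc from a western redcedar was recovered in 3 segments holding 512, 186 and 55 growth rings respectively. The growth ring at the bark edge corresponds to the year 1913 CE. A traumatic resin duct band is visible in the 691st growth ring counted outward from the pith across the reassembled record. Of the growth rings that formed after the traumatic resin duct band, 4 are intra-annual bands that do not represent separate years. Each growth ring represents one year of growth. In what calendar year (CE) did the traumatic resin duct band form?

1855 CE

Total growth rings = 512 + 186 + 55 = 753.
Between growth ring 691 and the bark edge there are 753 − 691 = 62 growth rings.
Removing the 4 false growth rings leaves 62 − 4 = 58 true growth rings beyond the traumatic resin duct band.
The growth ring at the bark edge is 1913 CE, so the traumatic resin duct band dates to 1913 − 58 = 1855 CE.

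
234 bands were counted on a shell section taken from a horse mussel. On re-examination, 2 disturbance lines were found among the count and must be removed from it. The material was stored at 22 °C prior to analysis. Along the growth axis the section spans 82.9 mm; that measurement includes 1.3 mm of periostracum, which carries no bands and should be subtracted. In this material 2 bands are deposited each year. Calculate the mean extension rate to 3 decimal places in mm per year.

0.703 mm per year

Adjusted count: 234 − 2 = 232 bands.
232 bands at 2 per year is 232 / 2 = 116 years.
Removing the 1.3 mm offcut leaves 82.9 − 1.3 = 81.6 mm.
Extension rate ≈ 81.6 / 116 = 0.703 mm per year.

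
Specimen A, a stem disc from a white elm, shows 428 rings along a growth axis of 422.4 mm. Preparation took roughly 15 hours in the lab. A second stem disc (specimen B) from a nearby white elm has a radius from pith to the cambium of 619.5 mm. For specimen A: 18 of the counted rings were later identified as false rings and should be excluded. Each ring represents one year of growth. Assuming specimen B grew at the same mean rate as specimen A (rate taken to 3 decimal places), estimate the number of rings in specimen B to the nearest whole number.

601 rings

Specimen A: true ring count = 428 − 18 = 410.
A: Mean rate = 422.4 mm / 410 years ≈ 1.030 mm per year.
B spans 619.5 / 1.030 = 601.46 years ≈ 601 rings.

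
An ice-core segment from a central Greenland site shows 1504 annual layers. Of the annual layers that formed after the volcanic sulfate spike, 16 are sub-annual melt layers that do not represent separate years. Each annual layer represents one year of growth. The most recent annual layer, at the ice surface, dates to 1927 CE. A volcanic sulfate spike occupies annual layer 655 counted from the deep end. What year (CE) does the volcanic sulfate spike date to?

1094 CE

1504 − 655 = 849 annual layers lie beyond the volcanic sulfate spike toward the ice surface.
Excluding 16 false annual layers: 849 − 16 = 833.
Counting back 833 years from 1927 CE places the volcanic sulfate spike in 1927 − 833 = 1094 CE.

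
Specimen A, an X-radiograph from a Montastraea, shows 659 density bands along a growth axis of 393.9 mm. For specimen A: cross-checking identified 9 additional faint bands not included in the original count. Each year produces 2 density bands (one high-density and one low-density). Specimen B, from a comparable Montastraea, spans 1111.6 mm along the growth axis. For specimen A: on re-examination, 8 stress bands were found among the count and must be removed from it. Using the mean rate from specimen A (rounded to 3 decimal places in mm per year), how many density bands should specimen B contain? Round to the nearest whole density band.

1862 density bands

Specimen A: after corrections the count is 659 − 8 + 9 = 660 density bands.
Specimen A: with 2 density bands per year, 660 / 2 = 330 years.
A: 393.9 mm over 330 years gives 393.9 / 330 ≈ 1.194 mm/year.
Specimen B: 1111.6 mm / 1.194 mm per year = 930.99 years; at 2 density bands per year that is 930.99 × 2 ≈ 1862 density bands.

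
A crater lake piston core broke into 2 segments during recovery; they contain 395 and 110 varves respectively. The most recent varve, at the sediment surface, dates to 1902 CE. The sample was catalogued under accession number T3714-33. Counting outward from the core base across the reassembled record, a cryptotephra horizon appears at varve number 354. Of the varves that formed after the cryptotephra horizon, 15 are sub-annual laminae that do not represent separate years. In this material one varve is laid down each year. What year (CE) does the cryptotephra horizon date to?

Total varves = 395 + 110 = 505.
The cryptotephra horizon sits at varve 354 from the core base, so 505 − 354 = 151 varves formed after it.
151 − 15 false = 136 true varves after the cryptotephra horizon.
1902 − 136 = 1766 CE.

1766 CE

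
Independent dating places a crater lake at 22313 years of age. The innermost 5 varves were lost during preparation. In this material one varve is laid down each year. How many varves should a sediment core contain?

22308 varves

At one varve per year, 22313 years correspond to 22313 varves.
22313 − 5 missed = 22308 varves expected in the prepared section.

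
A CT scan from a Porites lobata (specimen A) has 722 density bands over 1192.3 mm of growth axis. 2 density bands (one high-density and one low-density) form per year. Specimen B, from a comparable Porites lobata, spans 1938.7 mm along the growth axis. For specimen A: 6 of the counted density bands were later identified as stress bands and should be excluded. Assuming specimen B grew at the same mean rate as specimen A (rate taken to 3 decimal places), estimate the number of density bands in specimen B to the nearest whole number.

Specimen A: adjusted count: 722 − 6 = 716 density bands.
Specimen A: with 2 density bands per year, 716 / 2 = 358 years.
A: 1192.3 mm over 358 years gives 1192.3 / 358 ≈ 3.330 mm/year.
B spans 1938.7 / 3.330 = 582.19 years; at 2 density bands per year that is 582.19 × 2 ≈ 1164 density bands.

1164 density bands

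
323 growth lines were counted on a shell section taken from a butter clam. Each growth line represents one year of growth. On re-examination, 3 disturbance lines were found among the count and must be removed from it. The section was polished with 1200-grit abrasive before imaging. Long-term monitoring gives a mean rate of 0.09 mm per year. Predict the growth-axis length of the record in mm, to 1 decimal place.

28.8 mm

Adjusted count: 323 − 3 = 320 growth lines.
Predicted length = 0.09 mm/year × 320 years = 28.8 mm.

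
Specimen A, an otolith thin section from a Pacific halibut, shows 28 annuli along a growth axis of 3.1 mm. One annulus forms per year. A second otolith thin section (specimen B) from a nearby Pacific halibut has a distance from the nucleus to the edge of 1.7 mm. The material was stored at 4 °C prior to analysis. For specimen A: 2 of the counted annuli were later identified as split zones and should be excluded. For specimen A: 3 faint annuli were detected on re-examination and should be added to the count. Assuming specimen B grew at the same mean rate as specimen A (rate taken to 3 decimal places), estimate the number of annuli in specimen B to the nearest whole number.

Specimen A: true annulus count = 28 − 2 + 3 = 29.
A: Extension rate ≈ 3.1 / 29 = 0.107 mm/yr.
For B, 1.7 / 0.107 = 15.89 years ≈ 16 annuli.

16 annuli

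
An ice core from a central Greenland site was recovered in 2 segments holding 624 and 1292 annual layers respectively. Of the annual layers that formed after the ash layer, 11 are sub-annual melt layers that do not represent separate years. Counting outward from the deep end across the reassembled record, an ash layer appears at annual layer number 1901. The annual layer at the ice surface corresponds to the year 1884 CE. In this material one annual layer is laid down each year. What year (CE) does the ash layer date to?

Total annual layers = 624 + 1292 = 1916.
Between annual layer 1901 and the ice surface there are 1916 − 1901 = 15 annual layers.
15 − 11 false = 4 true annual layers after the ash layer.
Counting back 4 years from 1884 CE places the ash layer in 1884 − 4 = 1880 CE.

1880 CE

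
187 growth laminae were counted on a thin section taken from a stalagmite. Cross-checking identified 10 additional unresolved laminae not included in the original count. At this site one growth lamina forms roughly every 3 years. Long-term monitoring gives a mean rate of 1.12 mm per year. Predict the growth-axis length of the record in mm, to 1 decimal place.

Adjusted count: 187 + 10 = 197 growth laminae.
At 3 years per growth lamina, 197 × 3 = 591 years.
591 years at 1.12 mm/year gives 1.12 × 591 = 661.9 mm.

661.9 mm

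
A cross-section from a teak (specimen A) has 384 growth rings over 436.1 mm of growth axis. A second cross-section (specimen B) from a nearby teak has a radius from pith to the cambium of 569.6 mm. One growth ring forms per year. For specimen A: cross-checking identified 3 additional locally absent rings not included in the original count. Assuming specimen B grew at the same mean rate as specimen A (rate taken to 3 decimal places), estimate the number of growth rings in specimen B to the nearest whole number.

505 growth rings

Specimen A: after corrections the count is 384 + 3 = 387 growth rings.
A: 436.1 mm over 387 years gives 436.1 / 387 ≈ 1.127 mm per year.
For B, 569.6 / 1.127 = 505.41 years ≈ 505 growth rings.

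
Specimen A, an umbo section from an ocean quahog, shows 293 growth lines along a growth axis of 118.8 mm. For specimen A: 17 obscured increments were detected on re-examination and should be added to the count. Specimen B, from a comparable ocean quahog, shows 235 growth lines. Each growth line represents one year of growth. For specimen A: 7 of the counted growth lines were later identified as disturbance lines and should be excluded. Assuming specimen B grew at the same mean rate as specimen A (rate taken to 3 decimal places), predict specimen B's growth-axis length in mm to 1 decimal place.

Specimen A: adjusted count: 293 − 7 + 17 = 303 growth lines.
A: 118.8 mm over 303 years gives 118.8 / 303 ≈ 0.392 mm per year.
B's length ≈ 0.392 × 235 = 92.1 mm.

92.1 mm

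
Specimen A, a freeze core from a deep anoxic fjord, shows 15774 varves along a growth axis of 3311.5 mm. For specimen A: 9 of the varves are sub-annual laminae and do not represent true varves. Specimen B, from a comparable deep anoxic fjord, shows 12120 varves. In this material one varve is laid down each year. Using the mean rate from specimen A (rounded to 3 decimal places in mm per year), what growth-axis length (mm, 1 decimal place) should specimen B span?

Specimen A: adjusted count: 15774 − 9 = 15765 varves.
A: 3311.5 mm over 15765 years gives 3311.5 / 15765 ≈ 0.210 mm/year.
Length of B = 0.210 × 12120 = 2545.2 mm.

2545.2 mm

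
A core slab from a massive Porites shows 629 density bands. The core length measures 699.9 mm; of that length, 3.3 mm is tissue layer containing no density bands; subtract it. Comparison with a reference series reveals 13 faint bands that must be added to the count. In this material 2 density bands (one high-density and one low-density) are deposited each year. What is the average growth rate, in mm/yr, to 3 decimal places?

Adjusted count: 629 + 13 = 642 density bands.
With 2 density bands per year, 642 / 2 = 321 years.
Net length = 699.9 − 3.3 = 696.6 mm.
696.6 mm over 321 years gives 696.6 / 321 ≈ 2.170 mm/yr.

2.170 mm/yr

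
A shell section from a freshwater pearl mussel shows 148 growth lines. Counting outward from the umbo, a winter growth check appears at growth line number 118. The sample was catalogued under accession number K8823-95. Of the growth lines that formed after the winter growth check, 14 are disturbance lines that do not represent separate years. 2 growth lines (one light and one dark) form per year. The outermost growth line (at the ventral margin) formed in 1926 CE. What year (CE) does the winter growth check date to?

Between growth line 118 and the ventral margin there are 148 − 118 = 30 growth lines.
30 − 14 false = 16 true growth lines after the winter growth check.
With 2 growth lines per year, 16 / 2 = 8 years.
1926 − 8 = 1918 CE.

1918 CE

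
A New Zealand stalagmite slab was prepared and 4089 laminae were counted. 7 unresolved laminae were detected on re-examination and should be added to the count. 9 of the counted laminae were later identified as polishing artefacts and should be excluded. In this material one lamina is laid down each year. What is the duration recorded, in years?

Correcting the raw count gives 4089 − 9 + 7 = 4087 true laminae.
One lamina per year makes the duration 4087 years.

4087 yr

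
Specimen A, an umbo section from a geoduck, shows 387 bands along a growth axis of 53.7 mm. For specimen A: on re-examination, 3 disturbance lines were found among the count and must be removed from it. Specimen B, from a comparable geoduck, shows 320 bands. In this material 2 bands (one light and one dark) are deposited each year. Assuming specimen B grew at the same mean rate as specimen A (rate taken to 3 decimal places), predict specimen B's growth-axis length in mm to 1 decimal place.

Specimen A: adjusted count: 387 − 3 = 384 bands.
Specimen A: with 2 bands per year, 384 / 2 = 192 years.
A: Mean rate = 53.7 mm / 192 years ≈ 0.280 mm per year.
Specimen B: dividing by 2 bands per year: 320 / 2 = 160 years. Length of B = 0.280 × 160 = 44.8 mm.

44.8 mm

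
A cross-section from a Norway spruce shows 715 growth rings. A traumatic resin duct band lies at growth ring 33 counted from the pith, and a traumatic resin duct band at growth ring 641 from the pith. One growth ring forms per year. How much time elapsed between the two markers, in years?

608 yr

641 − 33 = 608 growth rings lie between the two events.
That is 608 years at one growth ring per year.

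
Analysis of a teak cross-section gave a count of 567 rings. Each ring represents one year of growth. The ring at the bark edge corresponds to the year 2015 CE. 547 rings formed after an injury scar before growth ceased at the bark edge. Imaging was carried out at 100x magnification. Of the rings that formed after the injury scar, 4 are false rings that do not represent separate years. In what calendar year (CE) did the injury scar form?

1472 CE

547 rings formed after the injury scar.
Excluding 4 false rings: 547 − 4 = 543.
2015 − 543 = 1472 CE.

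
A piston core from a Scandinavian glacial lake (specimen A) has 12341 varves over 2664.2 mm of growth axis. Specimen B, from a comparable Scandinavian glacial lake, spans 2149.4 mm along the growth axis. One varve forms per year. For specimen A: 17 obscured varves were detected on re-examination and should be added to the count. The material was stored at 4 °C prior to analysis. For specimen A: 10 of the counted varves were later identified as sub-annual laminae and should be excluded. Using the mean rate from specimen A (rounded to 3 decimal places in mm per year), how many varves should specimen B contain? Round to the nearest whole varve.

Specimen A: after corrections the count is 12341 − 10 + 17 = 12348 varves.
A: 2664.2 mm over 12348 years gives 2664.2 / 12348 ≈ 0.216 mm per year.
For B, 2149.4 / 0.216 = 9950.93 years ≈ 9951 varves.

9951 varves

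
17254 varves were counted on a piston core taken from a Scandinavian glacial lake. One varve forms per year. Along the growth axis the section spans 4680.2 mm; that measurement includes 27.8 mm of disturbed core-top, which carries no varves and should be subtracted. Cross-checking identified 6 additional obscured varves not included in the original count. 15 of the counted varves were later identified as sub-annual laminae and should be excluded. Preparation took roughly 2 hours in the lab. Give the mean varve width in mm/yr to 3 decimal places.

True varve count = 17254 − 15 + 6 = 17245.
Removing the 27.8 mm offcut leaves 4680.2 − 27.8 = 4652.4 mm.
Extension rate ≈ 4652.4 / 17245 = 0.270 mm/yr.

0.270 mm/yr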